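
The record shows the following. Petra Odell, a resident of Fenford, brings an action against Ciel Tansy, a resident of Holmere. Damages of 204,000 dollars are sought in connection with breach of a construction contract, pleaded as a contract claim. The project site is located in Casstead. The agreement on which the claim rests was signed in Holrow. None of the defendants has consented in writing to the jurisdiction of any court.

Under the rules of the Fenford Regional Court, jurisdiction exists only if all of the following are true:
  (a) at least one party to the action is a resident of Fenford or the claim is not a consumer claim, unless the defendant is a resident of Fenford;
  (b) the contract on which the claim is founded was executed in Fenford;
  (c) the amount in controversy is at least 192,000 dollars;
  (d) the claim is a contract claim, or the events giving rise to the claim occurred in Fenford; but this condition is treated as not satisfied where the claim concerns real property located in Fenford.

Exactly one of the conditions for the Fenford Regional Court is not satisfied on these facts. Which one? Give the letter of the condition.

(b)

The Fenford Regional Court:
  (a) Petra Odell resides in Fenford — that alternative is enough. Met.
  (b) The contract was executed in Holrow, not Fenford. Not satisfied.
  (c) The amount in controversy is USD 204,000, which meets the $192,000 floor. Met.
  (d) The claim is a contract claim, which satisfies one of the alternatives. The exception is not triggered, since the claim does not concern real property. Met.
Only condition (b) fails.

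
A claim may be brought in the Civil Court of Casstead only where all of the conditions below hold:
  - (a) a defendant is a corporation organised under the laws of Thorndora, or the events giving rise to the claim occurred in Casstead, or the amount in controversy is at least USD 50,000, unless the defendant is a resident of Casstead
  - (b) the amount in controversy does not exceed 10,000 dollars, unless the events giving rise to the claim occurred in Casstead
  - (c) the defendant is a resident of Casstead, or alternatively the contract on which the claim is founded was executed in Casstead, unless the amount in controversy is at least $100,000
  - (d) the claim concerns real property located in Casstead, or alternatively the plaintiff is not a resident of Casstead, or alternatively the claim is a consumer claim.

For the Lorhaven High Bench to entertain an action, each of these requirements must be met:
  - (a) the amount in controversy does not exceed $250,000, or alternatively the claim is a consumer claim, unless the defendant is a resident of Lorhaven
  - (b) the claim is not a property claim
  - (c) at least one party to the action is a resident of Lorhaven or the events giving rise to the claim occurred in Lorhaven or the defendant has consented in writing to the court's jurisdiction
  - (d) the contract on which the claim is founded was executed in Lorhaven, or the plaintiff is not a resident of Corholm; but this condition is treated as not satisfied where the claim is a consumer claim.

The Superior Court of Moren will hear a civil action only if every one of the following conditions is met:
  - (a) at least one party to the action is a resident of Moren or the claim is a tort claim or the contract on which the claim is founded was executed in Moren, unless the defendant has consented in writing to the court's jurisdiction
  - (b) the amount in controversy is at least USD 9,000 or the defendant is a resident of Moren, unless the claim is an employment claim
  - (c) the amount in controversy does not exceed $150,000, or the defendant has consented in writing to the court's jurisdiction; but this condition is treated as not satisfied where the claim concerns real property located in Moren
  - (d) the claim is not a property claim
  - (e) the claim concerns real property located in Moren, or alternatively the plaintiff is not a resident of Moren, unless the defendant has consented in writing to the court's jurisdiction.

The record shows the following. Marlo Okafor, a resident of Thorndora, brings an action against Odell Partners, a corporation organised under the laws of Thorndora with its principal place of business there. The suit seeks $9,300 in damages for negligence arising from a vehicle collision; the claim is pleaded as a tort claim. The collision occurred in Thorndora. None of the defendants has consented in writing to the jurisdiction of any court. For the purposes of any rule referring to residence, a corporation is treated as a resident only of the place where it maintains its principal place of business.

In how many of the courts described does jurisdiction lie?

The Civil Court of Casstead:
  (a) Odell Partners is organised under the laws of Thorndora, so this disjunct is met. Condition met.
  (b) The amount in controversy is $9,300, within the 10,000 dollars ceiling. Condition met.
  (c) The defendant resides in Thorndora, not Casstead; no contract (and hence no place of execution) is alleged — every alternative fails. And the amount in controversy is USD 9,300, below the USD 100,000 floor, so the proviso does not save it. Condition not met.
  (d) The plaintiff resides in Thorndora, which is not Casstead, so one alternative holds. Satisfied.
  → At least one condition fails; no jurisdiction.
The Lorhaven High Bench:
  (a) The amount in controversy is $9,300, within the $250,000 ceiling, so this disjunct is met. Met.
  (b) The claim is a tort claim, not a property claim. Satisfied.
  (c) No party resides in Lorhaven; the operative events occurred in Thorndora, not Lorhaven; no such written consent has been filed — every alternative fails. Fails.
  (d) The plaintiff resides in Thorndora, which is not Corholm, which satisfies one of the alternatives. The carve-out does not apply: the claim is a tort claim, not a consumer claim. Satisfied.
  → The court lacks jurisdiction.
The Superior Court of Moren:
  (a) The claim is a tort claim, so this disjunct is met. Condition met.
  (b) The amount in controversy is USD 9,300, which meets the 9,000 dollars floor, so this disjunct is met. Met.
  (c) The amount in controversy is 9,300 dollars, within the USD 150,000 ceiling, which satisfies one of the alternatives. The exception is not triggered, since the claim does not concern real property. Condition met.
  (d) The claim is a tort claim, not a property claim. Met.
  (e) The plaintiff resides in Thorndora, which is not Moren, so one alternative holds. Met.
  → Jurisdiction lies.
Courts with jurisdiction: the Superior Court of Moren — 1 in total.

1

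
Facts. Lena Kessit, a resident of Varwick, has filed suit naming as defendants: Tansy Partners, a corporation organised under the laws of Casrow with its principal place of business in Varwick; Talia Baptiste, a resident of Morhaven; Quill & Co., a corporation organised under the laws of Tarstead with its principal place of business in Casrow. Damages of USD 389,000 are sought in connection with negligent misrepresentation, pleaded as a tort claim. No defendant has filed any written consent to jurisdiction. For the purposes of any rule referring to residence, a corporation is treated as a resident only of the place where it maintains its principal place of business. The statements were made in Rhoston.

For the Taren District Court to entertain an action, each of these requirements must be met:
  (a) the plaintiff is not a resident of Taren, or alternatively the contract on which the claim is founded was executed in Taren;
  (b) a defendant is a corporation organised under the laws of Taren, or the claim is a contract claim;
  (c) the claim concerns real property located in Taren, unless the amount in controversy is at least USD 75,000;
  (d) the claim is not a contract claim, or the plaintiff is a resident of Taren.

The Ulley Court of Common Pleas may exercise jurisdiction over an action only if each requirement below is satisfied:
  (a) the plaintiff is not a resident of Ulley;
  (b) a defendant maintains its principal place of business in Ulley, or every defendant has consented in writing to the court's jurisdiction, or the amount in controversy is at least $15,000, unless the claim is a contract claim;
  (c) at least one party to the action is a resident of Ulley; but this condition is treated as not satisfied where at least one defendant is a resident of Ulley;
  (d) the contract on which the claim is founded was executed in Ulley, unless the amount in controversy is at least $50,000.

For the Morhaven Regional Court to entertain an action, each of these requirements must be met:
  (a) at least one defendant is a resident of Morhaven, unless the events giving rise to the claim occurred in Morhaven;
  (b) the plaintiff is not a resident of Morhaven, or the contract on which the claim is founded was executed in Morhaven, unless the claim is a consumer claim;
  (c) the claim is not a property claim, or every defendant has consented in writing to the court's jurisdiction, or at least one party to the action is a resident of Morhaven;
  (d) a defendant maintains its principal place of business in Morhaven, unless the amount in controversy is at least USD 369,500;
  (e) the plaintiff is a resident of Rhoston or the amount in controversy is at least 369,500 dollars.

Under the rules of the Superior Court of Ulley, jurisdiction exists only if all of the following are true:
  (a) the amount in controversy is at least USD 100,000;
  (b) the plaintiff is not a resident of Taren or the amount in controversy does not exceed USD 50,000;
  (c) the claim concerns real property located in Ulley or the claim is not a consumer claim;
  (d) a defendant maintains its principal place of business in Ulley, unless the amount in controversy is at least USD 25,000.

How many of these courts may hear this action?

2

The Taren District Court:
  (a) The plaintiff resides in Varwick, which is not Taren, so one alternative holds. Met.
  (b) The corporate defendant(s) are organised in Casrow, Tarstead, not Taren; the claim is a tort claim, not a contract claim — every alternative fails. Condition not met.
  (c) The claim does not concern real property. The proviso rescues it, though: the amount in controversy is $389,000, which meets the 75,000 dollars floor. Condition met.
  (d) The claim is a tort claim, not a contract claim, which satisfies one of the alternatives. Satisfied.
  → The court lacks jurisdiction.
The Ulley Court of Common Pleas:
  (a) The plaintiff resides in Varwick, which is not Ulley. Satisfied.
  (b) The amount in controversy is $389,000, which meets the USD 15,000 floor, which satisfies one of the alternatives. Satisfied.
  (c) No party resides in Ulley. Fails.
  (d) No contract (and hence no place of execution) is alleged. But the amount in controversy is $389,000, which meets the $50,000 floor, and the 'unless' clause therefore excuses the requirement. Condition met.
  → No jurisdiction.
The Morhaven Regional Court:
  (a) Talia Baptiste resides in Morhaven. Condition met.
  (b) The plaintiff resides in Varwick, which is not Morhaven, so this disjunct is met. Satisfied.
  (c) The claim is a tort claim, not a property claim, which satisfies one of the alternatives. Met.
  (d) The corporate defendant(s) have their principal place of business in Casrow, Varwick, not Morhaven. But the amount in controversy is USD 389,000, which meets the 369,500 dollars floor, and the 'unless' clause therefore excuses the requirement. Satisfied.
  (e) The amount in controversy is USD 389,000, which meets the $369,500 floor, which satisfies one of the alternatives. Met.
  → Every requirement is satisfied — jurisdiction.
The Superior Court of Ulley:
  (a) The amount in controversy is $389,000, which meets the $100,000 floor. Condition met.
  (b) The plaintiff resides in Varwick, which is not Taren, so this disjunct is met. Met.
  (c) The claim is a tort claim, not a consumer claim, which satisfies one of the alternatives. Met.
  (d) The corporate defendant(s) have their principal place of business in Casrow, Varwick, not Ulley. The proviso rescues it, though: the amount in controversy is 389,000 dollars, which meets the 25,000 dollars floor. Condition met.
  → The court has jurisdiction.
Courts with jurisdiction: the Morhaven Regional Court, the Superior Court of Ulley — 2 in total.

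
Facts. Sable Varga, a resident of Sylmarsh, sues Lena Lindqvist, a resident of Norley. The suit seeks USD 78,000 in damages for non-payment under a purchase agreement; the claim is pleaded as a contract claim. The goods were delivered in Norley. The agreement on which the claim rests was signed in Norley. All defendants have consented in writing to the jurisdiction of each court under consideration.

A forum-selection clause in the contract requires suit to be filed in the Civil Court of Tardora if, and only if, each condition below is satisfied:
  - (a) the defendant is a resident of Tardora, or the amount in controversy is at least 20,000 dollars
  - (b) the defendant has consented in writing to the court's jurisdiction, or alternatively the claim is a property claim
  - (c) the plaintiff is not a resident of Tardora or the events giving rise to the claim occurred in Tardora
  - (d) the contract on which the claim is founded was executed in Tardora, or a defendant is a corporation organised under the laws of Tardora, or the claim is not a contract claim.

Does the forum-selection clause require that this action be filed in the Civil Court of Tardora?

The Civil Court of Tardora:
  (a) The amount in controversy is USD 78,000, which meets the $20,000 floor — that alternative is enough. Met.
  (b) Every defendant has filed written consent, so this disjunct is met. Satisfied.
  (c) The plaintiff resides in Sylmarsh, which is not Tardora — that alternative is enough. Condition met.
  (d) The contract was executed in Norley, not Tardora; no defendant is a corporation; the claim is a contract claim — no alternative holds. Condition not met.
  → Forum clause is not triggered.

No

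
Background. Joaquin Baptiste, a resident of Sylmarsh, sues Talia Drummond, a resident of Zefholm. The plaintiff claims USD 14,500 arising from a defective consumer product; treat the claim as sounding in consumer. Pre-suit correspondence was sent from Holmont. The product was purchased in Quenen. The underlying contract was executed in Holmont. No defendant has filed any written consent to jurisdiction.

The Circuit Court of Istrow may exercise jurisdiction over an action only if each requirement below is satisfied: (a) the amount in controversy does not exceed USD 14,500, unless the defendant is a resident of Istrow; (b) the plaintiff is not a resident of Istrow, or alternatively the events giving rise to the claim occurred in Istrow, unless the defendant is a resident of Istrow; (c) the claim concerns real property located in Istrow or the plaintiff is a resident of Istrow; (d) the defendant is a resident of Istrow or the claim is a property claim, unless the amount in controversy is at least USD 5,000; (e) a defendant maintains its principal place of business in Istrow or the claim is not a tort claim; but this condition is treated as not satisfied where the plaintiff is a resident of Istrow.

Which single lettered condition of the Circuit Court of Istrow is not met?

(c)

The Circuit Court of Istrow:
  (a) The amount in controversy is USD 14,500, within the 14,500 dollars ceiling. Condition met.
  (b) The plaintiff resides in Sylmarsh, which is not Istrow, so this disjunct is met. Condition met.
  (c) The claim does not concern real property; the plaintiff resides in Sylmarsh, not Istrow — every alternative fails. Fails.
  (d) The defendant resides in Zefholm, not Istrow; the claim is a consumer claim, not a property claim — no alternative holds. The proviso rescues it, though: the amount in controversy is $14,500, which meets the 5,000 dollars floor. Condition met.
  (e) The claim is a consumer claim, not a tort claim, which satisfies one of the alternatives. The exception is not triggered, since the plaintiff resides in Sylmarsh, not Istrow. Condition met.
Only condition (c) fails.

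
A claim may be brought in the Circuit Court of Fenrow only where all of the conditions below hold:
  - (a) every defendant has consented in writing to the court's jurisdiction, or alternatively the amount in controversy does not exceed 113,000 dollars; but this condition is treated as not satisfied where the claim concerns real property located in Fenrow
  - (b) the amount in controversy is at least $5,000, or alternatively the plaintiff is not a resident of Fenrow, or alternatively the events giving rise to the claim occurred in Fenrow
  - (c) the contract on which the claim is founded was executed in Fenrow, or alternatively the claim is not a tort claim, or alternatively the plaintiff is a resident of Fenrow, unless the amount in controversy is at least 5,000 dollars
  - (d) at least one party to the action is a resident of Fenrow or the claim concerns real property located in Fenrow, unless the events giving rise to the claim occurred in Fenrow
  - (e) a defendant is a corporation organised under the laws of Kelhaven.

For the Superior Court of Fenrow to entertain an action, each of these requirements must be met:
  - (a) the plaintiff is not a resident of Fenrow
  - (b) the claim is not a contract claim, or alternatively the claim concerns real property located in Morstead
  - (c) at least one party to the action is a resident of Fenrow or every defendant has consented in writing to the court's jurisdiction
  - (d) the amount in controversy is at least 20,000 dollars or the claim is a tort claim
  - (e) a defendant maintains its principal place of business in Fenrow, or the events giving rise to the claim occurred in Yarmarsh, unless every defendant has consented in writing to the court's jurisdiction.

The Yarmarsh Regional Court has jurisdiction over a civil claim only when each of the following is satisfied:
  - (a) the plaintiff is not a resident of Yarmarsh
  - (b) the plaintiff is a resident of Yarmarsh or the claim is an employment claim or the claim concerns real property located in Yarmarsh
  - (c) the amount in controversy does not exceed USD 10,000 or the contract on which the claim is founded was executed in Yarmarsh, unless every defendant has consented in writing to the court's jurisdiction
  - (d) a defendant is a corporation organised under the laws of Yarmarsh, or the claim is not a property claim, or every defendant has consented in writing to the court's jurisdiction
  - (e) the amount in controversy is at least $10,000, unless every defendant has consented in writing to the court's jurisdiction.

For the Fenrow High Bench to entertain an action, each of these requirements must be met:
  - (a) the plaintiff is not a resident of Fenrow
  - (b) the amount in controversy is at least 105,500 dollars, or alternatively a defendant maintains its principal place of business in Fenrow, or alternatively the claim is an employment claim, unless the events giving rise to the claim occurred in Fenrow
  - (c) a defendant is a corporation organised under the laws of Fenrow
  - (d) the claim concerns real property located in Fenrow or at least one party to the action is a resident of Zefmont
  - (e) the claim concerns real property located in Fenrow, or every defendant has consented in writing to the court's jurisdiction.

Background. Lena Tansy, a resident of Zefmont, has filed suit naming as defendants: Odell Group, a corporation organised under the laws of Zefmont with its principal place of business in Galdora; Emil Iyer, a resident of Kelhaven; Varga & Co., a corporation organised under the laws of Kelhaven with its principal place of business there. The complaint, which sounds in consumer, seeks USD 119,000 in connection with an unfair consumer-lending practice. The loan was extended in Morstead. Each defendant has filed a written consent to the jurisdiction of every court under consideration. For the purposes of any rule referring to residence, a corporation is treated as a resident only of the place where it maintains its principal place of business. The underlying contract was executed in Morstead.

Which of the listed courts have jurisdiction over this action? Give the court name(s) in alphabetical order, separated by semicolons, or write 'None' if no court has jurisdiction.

the Superior Court of Fenrow

The Circuit Court of Fenrow:
  (a) Every defendant has filed written consent — that alternative is enough. The carve-out does not apply: the claim does not concern real property. Satisfied.
  (b) The amount in controversy is $119,000, which meets the $5,000 floor, which satisfies one of the alternatives. Condition met.
  (c) The claim is a consumer claim, not a tort claim, so this disjunct is met. Satisfied.
  (d) No party resides in Fenrow; the claim does not concern real property — no alternative holds. The proviso offers no rescue either, since the operative events occurred in Morstead, not Fenrow. Condition not met.
  (e) Varga & Co. is organised under the laws of Kelhaven. Met.
  → No jurisdiction.
The Superior Court of Fenrow:
  (a) The plaintiff resides in Zefmont, which is not Fenrow. Condition met.
  (b) The claim is a consumer claim, not a contract claim — that alternative is enough. Met.
  (c) Every defendant has filed written consent, so one alternative holds. Satisfied.
  (d) The amount in controversy is USD 119,000, which meets the 20,000 dollars floor, so this disjunct is met. Met.
  (e) The corporate defendant(s) have their principal place of business in Galdora, Kelhaven, not Fenrow; the operative events occurred in Morstead, not Yarmarsh — no alternative holds. However, every defendant has filed written consent, so the 'unless' proviso supplies this condition. Satisfied.
  → Every requirement is satisfied — jurisdiction.
The Yarmarsh Regional Court:
  (a) The plaintiff resides in Zefmont, which is not Yarmarsh. Condition met.
  (b) The plaintiff resides in Zefmont, not Yarmarsh; the claim is a consumer claim, not an employment claim; the claim does not concern real property — every alternative fails. Not satisfied.
  (c) The amount in controversy is $119,000, above the 10,000 dollars ceiling; the contract was executed in Morstead, not Yarmarsh — every alternative fails. However, every defendant has filed written consent, so the 'unless' proviso supplies this condition. Condition met.
  (d) The claim is a consumer claim, not a property claim, which satisfies one of the alternatives. Satisfied.
  (e) The amount in controversy is $119,000, which meets the USD 10,000 floor. Met.
  → No jurisdiction.
The Fenrow High Bench:
  (a) The plaintiff resides in Zefmont, which is not Fenrow. Condition met.
  (b) The amount in controversy is $119,000, which meets the USD 105,500 floor — that alternative is enough. Met.
  (c) The corporate defendant(s) are organised in Kelhaven, Zefmont, not Fenrow. Fails.
  (d) Lena Tansy resides in Zefmont, so this disjunct is met. Condition met.
  (e) Every defendant has filed written consent — that alternative is enough. Met.
  → No jurisdiction.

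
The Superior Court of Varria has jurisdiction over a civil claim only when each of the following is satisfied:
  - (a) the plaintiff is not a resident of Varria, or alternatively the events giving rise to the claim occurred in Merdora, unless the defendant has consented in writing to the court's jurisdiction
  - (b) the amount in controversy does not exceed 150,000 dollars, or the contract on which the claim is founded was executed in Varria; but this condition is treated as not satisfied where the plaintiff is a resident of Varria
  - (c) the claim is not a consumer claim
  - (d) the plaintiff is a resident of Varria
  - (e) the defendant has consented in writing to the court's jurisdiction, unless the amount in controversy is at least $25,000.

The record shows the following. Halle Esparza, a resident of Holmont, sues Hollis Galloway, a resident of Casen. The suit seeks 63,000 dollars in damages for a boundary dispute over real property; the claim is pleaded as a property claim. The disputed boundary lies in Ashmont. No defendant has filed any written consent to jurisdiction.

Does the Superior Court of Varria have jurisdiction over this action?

The Superior Court of Varria:
  (a) The plaintiff resides in Holmont, which is not Varria, so one alternative holds. Satisfied.
  (b) The amount in controversy is $63,000, within the USD 150,000 ceiling — that alternative is enough. And the carve-out is inapplicable — the plaintiff resides in Holmont, not Varria. Satisfied.
  (c) The claim is a property claim, not a consumer claim. Satisfied.
  (d) The plaintiff resides in Holmont, not Varria. Not met.
  (e) No such written consent has been filed. However, the amount in controversy is $63,000, which meets the $25,000 floor, so the 'unless' proviso supplies this condition. Satisfied.
  → Not every requirement is met — no jurisdiction.

No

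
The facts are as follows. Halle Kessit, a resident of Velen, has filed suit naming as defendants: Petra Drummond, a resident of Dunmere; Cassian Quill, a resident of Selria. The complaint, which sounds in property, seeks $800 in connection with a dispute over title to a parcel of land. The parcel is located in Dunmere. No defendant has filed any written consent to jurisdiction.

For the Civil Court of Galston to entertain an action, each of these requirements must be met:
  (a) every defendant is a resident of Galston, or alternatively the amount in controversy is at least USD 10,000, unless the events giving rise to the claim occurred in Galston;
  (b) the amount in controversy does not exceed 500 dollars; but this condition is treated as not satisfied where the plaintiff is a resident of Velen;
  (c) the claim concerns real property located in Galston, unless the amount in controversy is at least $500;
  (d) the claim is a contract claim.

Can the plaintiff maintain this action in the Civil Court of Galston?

The Civil Court of Galston:
  (a) The defendants reside as follows — Petra Drummond in Dunmere, Cassian Quill in Selria — not all in Galston; the amount in controversy is 800 dollars, below the USD 10,000 floor — no alternative holds. And the operative events occurred in Dunmere, not Galston, so the proviso does not save it. Condition not met.
  (b) The amount in controversy is USD 800, above the USD 500 ceiling. Condition not met.
  (c) The property lies in Dunmere, not Galston. The proviso rescues it, though: the amount in controversy is USD 800, which meets the USD 500 floor. Satisfied.
  (d) The claim is a property claim, not a contract claim. Not met.
  → At least one condition fails; no jurisdiction.

No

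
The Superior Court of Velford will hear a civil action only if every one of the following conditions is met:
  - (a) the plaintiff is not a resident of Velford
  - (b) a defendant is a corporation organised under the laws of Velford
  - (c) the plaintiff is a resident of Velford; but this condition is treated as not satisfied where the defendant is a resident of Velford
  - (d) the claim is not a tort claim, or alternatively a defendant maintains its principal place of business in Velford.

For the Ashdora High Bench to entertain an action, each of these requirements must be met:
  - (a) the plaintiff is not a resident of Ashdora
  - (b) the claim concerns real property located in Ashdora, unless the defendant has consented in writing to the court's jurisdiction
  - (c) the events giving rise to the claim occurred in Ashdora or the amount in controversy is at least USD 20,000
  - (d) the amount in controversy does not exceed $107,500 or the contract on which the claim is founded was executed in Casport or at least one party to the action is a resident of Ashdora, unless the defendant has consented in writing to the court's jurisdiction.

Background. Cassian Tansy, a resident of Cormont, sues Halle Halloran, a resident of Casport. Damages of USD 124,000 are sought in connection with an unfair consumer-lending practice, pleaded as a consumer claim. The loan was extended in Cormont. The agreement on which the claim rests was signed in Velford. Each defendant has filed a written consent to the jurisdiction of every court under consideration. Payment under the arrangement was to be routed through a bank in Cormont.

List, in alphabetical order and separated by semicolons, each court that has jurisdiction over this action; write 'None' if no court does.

the Ashdora High Bench

The Superior Court of Velford:
  (a) The plaintiff resides in Cormont, which is not Velford. Met.
  (b) No defendant is a corporation. Fails.
  (c) The plaintiff resides in Cormont, not Velford. Not satisfied.
  (d) The claim is a consumer claim, not a tort claim — that alternative is enough. Condition met.
  → Not every requirement is met — no jurisdiction.
The Ashdora High Bench:
  (a) The plaintiff resides in Cormont, which is not Ashdora. Condition met.
  (b) The claim does not concern real property. However, every defendant has filed written consent, so the 'unless' proviso supplies this condition. Condition met.
  (c) The amount in controversy is 124,000 dollars, which meets the USD 20,000 floor — that alternative is enough. Condition met.
  (d) The amount in controversy is $124,000, above the $107,500 ceiling; the contract was executed in Velford, not Casport; no party resides in Ashdora — every alternative fails. The proviso rescues it, though: every defendant has filed written consent. Satisfied.
  → Every requirement is satisfied — jurisdiction.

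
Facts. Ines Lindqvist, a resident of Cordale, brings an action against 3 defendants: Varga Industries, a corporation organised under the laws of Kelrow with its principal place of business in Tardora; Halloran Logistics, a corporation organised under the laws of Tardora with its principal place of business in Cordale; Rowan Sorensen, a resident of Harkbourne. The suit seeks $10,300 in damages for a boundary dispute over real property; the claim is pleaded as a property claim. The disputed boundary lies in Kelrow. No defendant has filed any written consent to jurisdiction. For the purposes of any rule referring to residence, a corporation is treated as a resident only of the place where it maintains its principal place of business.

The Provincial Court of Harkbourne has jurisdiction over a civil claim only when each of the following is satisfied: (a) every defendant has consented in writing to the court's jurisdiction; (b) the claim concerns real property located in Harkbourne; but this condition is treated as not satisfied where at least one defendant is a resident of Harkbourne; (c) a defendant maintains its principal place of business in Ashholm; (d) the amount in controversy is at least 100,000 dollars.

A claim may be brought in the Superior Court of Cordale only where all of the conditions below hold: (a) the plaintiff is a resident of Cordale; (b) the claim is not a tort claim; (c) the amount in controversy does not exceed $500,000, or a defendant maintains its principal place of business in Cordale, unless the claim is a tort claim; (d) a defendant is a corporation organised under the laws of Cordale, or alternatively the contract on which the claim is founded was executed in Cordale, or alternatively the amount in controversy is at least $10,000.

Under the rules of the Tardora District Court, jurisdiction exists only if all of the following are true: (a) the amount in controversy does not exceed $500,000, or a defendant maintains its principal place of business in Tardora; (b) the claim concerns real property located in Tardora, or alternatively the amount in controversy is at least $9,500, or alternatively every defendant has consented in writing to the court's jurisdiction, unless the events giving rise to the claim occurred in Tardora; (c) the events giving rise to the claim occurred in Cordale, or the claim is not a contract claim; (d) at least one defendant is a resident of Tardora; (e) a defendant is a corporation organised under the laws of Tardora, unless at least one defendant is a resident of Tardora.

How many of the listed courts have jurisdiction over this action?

2

The Provincial Court of Harkbourne:
  (a) No such written consent has been filed. Condition not met.
  (b) The property lies in Kelrow, not Harkbourne. Not met.
  (c) The corporate defendant(s) have their principal place of business in Cordale, Tardora, not Ashholm. Fails.
  (d) The amount in controversy is 10,300 dollars, below the USD 100,000 floor. Not satisfied.
  → At least one condition fails; no jurisdiction.
The Superior Court of Cordale:
  (a) The plaintiff resides in Cordale. Condition met.
  (b) The claim is a property claim, not a tort claim. Met.
  (c) The amount in controversy is USD 10,300, within the USD 500,000 ceiling, so this disjunct is met. Condition met.
  (d) The amount in controversy is USD 10,300, which meets the $10,000 floor — that alternative is enough. Condition met.
  → All conditions met; jurisdiction exists.
The Tardora District Court:
  (a) The amount in controversy is USD 10,300, within the USD 500,000 ceiling, so one alternative holds. Satisfied.
  (b) The amount in controversy is $10,300, which meets the $9,500 floor — that alternative is enough. Met.
  (c) The claim is a property claim, not a contract claim, so this disjunct is met. Satisfied.
  (d) Varga Industries resides in Tardora. Condition met.
  (e) Halloran Logistics is organised under the laws of Tardora. Met.
  → Jurisdiction lies.
Courts with jurisdiction: the Superior Court of Cordale, the Tardora District Court — 2 in total.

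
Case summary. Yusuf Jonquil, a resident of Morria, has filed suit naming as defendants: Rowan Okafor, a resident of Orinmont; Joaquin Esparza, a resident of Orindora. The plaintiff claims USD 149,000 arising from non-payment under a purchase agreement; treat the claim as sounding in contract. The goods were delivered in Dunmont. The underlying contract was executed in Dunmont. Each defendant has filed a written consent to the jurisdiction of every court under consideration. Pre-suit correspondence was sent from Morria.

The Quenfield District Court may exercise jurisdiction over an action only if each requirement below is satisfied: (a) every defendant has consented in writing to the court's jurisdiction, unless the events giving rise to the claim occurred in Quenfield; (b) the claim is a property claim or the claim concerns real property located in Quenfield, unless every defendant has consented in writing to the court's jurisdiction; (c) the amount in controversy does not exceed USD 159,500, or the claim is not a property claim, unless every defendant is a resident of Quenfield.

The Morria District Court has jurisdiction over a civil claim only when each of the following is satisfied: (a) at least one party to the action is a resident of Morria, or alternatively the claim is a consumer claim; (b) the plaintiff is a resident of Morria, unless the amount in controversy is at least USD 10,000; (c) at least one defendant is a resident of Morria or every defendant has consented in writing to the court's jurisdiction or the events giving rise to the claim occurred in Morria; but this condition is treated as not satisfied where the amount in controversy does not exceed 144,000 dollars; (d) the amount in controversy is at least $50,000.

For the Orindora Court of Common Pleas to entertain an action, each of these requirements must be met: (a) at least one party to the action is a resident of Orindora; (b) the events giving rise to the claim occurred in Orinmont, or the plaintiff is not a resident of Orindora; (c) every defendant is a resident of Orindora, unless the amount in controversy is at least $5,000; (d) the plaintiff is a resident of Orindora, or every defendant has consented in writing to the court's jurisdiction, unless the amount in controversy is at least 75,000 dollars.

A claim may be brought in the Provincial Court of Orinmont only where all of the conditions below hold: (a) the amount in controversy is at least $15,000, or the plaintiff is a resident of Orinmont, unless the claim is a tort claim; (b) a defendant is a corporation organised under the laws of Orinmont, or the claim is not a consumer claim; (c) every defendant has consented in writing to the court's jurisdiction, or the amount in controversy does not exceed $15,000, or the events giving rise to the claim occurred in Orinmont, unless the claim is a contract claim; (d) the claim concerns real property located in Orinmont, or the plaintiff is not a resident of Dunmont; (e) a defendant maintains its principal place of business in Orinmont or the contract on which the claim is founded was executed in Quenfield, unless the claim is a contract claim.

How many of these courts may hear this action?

The Quenfield District Court:
  (a) Every defendant has filed written consent. Met.
  (b) The claim is a contract claim, not a property claim; the claim does not concern real property — no alternative holds. However, every defendant has filed written consent, so the 'unless' proviso supplies this condition. Met.
  (c) The amount in controversy is $149,000, within the $159,500 ceiling, so one alternative holds. Satisfied.
  → Jurisdiction lies.
The Morria District Court:
  (a) Yusuf Jonquil resides in Morria, so one alternative holds. Satisfied.
  (b) The plaintiff resides in Morria. Satisfied.
  (c) Every defendant has filed written consent — that alternative is enough. And the carve-out is inapplicable — the amount in controversy is USD 149,000, above the 144,000 dollars ceiling. Condition met.
  (d) The amount in controversy is USD 149,000, which meets the USD 50,000 floor. Condition met.
  → All conditions met; jurisdiction exists.
The Orindora Court of Common Pleas:
  (a) Joaquin Esparza resides in Orindora. Satisfied.
  (b) The plaintiff resides in Morria, which is not Orindora, which satisfies one of the alternatives. Satisfied.
  (c) The defendants reside as follows — Rowan Okafor in Orinmont, Joaquin Esparza in Orindora — not all in Orindora. The proviso rescues it, though: the amount in controversy is $149,000, which meets the USD 5,000 floor. Satisfied.
  (d) Every defendant has filed written consent, which satisfies one of the alternatives. Condition met.
  → The court has jurisdiction.
The Provincial Court of Orinmont:
  (a) The amount in controversy is $149,000, which meets the $15,000 floor, so one alternative holds. Satisfied.
  (b) The claim is a contract claim, not a consumer claim — that alternative is enough. Condition met.
  (c) Every defendant has filed written consent, so one alternative holds. Met.
  (d) The plaintiff resides in Morria, which is not Dunmont, so this disjunct is met. Condition met.
  (e) No defendant is a corporation; the contract was executed in Dunmont, not Quenfield — every alternative fails. However, the claim is a contract claim, so the 'unless' proviso supplies this condition. Met.
  → All conditions met; jurisdiction exists.
Courts with jurisdiction: the Quenfield District Court, the Morria District Court, the Orindora Court of Common Pleas, the Provincial Court of Orinmont — 4 in total.

4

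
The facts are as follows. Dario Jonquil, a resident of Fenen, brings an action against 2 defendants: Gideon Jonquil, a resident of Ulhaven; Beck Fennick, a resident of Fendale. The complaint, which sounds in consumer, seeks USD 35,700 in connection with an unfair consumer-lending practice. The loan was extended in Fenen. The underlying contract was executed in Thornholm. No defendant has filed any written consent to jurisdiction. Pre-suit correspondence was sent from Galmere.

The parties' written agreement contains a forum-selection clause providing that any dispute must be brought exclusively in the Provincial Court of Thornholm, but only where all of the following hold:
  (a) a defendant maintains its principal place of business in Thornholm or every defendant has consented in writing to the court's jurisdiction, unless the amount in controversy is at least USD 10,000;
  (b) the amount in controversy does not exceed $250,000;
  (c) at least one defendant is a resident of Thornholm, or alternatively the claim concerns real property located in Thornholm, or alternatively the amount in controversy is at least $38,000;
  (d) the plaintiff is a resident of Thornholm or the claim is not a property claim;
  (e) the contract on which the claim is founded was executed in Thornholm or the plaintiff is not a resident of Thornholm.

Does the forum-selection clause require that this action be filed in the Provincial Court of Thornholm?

The Provincial Court of Thornholm:
  (a) No defendant is a corporation; no such written consent has been filed — none of the alternatives is met. But the amount in controversy is USD 35,700, which meets the 10,000 dollars floor, and the 'unless' clause therefore excuses the requirement. Condition met.
  (b) The amount in controversy is $35,700, within the USD 250,000 ceiling. Met.
  (c) No defendant resides in Thornholm (they reside in Ulhaven, Fendale); the claim does not concern real property; the amount in controversy is 35,700 dollars, below the USD 38,000 floor — no alternative holds. Condition not met.
  (d) The claim is a consumer claim, not a property claim, so this disjunct is met. Condition met.
  (e) The contract was executed in Thornholm, so one alternative holds. Satisfied.
  → The clause does not apply.

No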